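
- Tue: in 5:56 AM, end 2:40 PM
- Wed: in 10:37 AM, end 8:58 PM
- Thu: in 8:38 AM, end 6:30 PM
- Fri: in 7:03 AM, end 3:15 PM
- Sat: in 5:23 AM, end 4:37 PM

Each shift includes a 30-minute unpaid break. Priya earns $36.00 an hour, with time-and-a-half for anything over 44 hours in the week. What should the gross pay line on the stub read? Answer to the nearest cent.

Tue: 5:56 AM–2:40 PM = 8 h 44 min; less 30 min break → 8 h 14 min
Wed: 10:37 AM–8:58 PM = 10 h 21 min; less 30 min break → 9 h 51 min
Thu: 8:38 AM–6:30 PM = 9 h 52 min; less 30 min break → 9 h 22 min
Fri: 7:03 AM–3:15 PM = 8 h 12 min; less 30 min break → 7 h 42 min
Sat: 5:23 AM–4:37 PM = 11 h 14 min; less 30 min break → 10 h 44 min
Total worked: 45 h 53 min = 2753 min.
Regular 44 h 0 min = 2640 min at $36.00/h; overtime 1 h 53 min = 113 min at $54.00/h.
Pay = (2640 × $36.00 + 113 × $54.00) ÷ 60 = $1685.70.

$1685.70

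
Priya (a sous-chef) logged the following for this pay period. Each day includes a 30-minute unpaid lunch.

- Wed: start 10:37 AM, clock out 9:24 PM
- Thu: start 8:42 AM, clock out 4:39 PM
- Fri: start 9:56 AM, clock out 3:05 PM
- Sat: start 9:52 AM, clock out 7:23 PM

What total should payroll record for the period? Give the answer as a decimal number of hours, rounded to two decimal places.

Wed: 10:37 AM–9:24 PM = 10 h 47 min; less 30 min break → 10 h 17 min
Thu: 8:42 AM–4:39 PM = 7 h 57 min; less 30 min break → 7 h 27 min
Fri: 9:56 AM–3:05 PM = 5 h 9 min; less 30 min break → 4 h 39 min
Sat: 9:52 AM–7:23 PM = 9 h 31 min; less 30 min break → 9 h 1 min
Total: 10 h 17 min + 7 h 27 min + 4 h 39 min + 9 h 1 min = 31 h 24 min.

31.40 hours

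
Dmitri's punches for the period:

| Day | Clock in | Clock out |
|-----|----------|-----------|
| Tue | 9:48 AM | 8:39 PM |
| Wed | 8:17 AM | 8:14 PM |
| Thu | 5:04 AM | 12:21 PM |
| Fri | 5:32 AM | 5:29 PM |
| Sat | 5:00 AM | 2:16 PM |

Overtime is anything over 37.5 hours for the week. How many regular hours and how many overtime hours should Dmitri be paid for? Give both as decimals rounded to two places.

Tue: 9:48 AM–8:39 PM = 10 h 51 min
Wed: 8:17 AM–8:14 PM = 11 h 57 min
Thu: 5:04 AM–12:21 PM = 7 h 17 min
Fri: 5:32 AM–5:29 PM = 11 h 57 min
Sat: 5:00 AM–2:16 PM = 9 h 16 min
Total worked: 51 h 18 min = 51.30 h.
Threshold 37.5 h → overtime 13 h 48 min, regular 37 h 30 min.

Regular 37.50 hours, overtime 13.80 hours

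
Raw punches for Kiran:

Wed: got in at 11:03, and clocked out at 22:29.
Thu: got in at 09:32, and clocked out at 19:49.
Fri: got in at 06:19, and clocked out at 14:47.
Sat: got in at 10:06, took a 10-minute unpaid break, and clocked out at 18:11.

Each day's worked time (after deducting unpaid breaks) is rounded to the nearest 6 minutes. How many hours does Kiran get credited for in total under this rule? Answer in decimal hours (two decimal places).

Wed: 11:03–22:29 = 11 h 26 min → rounds to 11 h 24 min
Thu: 09:32–19:49 = 10 h 17 min → rounds to 10 h 18 min
Fri: 06:19–14:47 = 8 h 28 min → rounds to 8 h 30 min
Sat: 10:06–18:11 = 8 h 5 min − 10 min = 7 h 55 min → rounds to 7 h 54 min
Total credited: 38 h 6 min.

38.10 hours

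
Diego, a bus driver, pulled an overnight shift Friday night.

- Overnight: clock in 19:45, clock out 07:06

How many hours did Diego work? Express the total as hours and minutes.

Overnight: 19:45 → midnight = 4 h 15 min; midnight → 07:06 = 7 h 6 min; span 11 h 21 min

11 h 21 min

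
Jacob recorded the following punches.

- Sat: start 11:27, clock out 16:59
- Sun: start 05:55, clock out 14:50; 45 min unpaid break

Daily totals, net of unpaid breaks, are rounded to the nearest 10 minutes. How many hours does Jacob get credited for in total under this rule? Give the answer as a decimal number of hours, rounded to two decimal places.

Sat: 11:27–16:59 = 5 h 32 min → rounds to 5 h 30 min
Sun: 05:55–14:50 = 8 h 55 min − 45 min = 8 h 10 min → rounds to 8 h 10 min
Total credited: 13 h 40 min.

13.67 hours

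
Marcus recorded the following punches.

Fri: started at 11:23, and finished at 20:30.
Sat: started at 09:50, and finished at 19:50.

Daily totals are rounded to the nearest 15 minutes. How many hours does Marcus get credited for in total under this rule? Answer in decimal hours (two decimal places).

19.00 hours

Fri: 11:23–20:30 = 9 h 7 min → rounds to 9 h 0 min
Sat: 09:50–19:50 = 10 h 0 min → rounds to 10 h 0 min
Total credited: 19 h 0 min.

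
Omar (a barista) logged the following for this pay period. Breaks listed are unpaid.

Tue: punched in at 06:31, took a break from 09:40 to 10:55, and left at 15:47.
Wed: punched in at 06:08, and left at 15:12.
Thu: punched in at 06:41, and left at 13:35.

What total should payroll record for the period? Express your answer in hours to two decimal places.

23.98 hours

Tue: 06:31–15:47 = 9 h 16 min; less 75 min break → 8 h 1 min
Wed: 06:08–15:12 = 9 h 4 min
Thu: 06:41–13:35 = 6 h 54 min
Total: 8 h 1 min + 9 h 4 min + 6 h 54 min = 23 h 59 min.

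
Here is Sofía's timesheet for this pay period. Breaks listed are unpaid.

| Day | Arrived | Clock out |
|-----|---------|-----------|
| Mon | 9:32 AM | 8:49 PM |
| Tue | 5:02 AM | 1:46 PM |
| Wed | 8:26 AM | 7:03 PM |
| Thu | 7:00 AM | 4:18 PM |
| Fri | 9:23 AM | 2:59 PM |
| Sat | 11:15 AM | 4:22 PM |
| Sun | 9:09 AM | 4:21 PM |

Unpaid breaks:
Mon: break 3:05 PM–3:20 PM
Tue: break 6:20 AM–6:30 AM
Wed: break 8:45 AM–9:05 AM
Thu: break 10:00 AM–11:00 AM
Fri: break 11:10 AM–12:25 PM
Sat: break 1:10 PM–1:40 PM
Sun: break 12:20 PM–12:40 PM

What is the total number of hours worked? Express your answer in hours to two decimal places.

54.02 hours

Mon: 9:32 AM–8:49 PM = 11 h 17 min; less 15 min break → 11 h 2 min
Tue: 5:02 AM–1:46 PM = 8 h 44 min; less 10 min break → 8 h 34 min
Wed: 8:26 AM–7:03 PM = 10 h 37 min; less 20 min break → 10 h 17 min
Thu: 7:00 AM–4:18 PM = 9 h 18 min; less 60 min break → 8 h 18 min
Fri: 9:23 AM–2:59 PM = 5 h 36 min; less 75 min break → 4 h 21 min
Sat: 11:15 AM–4:22 PM = 5 h 7 min; less 30 min break → 4 h 37 min
Sun: 9:09 AM–4:21 PM = 7 h 12 min; less 20 min break → 6 h 52 min
Total: 11 h 2 min + 8 h 34 min + 10 h 17 min + 8 h 18 min + 4 h 21 min + 4 h 37 min + 6 h 52 min = 54 h 1 min.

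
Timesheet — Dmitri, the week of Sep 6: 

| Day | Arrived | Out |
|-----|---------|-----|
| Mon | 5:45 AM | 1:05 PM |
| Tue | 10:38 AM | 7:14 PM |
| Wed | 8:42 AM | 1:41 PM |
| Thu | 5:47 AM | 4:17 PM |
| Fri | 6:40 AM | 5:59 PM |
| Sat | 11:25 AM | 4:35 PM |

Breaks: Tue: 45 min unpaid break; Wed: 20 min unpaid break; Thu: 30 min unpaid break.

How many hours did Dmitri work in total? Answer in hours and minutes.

46 h 19 min

Mon: 5:45 AM–1:05 PM = 7 h 20 min
Tue: 10:38 AM–7:14 PM = 8 h 36 min; less 45 min break → 7 h 51 min
Wed: 8:42 AM–1:41 PM = 4 h 59 min; less 20 min break → 4 h 39 min
Thu: 5:47 AM–4:17 PM = 10 h 30 min; less 30 min break → 10 h 0 min
Fri: 6:40 AM–5:59 PM = 11 h 19 min
Sat: 11:25 AM–4:35 PM = 5 h 10 min
Total: 7 h 20 min + 7 h 51 min + 4 h 39 min + 10 h 0 min + 11 h 19 min + 5 h 10 min = 46 h 19 min.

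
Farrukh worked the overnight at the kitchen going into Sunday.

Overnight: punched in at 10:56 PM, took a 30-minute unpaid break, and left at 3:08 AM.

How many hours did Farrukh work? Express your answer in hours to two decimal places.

3.70 hours

Overnight: 10:56 PM → midnight = 1 h 4 min; midnight → 3:08 AM = 3 h 8 min; span 4 h 12 min; less 30 min break → 3 h 42 min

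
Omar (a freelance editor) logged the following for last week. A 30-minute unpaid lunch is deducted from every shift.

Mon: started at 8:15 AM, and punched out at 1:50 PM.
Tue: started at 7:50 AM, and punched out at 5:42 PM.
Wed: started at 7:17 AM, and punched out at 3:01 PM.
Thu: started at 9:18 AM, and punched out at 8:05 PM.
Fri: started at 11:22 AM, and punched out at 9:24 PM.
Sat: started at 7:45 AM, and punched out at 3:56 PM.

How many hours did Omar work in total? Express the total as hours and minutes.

Mon: 8:15 AM–1:50 PM = 5 h 35 min; less 30 min break → 5 h 5 min
Tue: 7:50 AM–5:42 PM = 9 h 52 min; less 30 min break → 9 h 22 min
Wed: 7:17 AM–3:01 PM = 7 h 44 min; less 30 min break → 7 h 14 min
Thu: 9:18 AM–8:05 PM = 10 h 47 min; less 30 min break → 10 h 17 min
Fri: 11:22 AM–9:24 PM = 10 h 2 min; less 30 min break → 9 h 32 min
Sat: 7:45 AM–3:56 PM = 8 h 11 min; less 30 min break → 7 h 41 min
Total: 5 h 5 min + 9 h 22 min + 7 h 14 min + 10 h 17 min + 9 h 32 min + 7 h 41 min = 49 h 11 min.

49 h 11 min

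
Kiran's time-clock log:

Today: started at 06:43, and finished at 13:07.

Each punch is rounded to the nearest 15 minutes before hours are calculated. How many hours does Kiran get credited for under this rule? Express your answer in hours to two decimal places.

6.25 hours

Today: in 06:43→06:45, out 13:07→13:00; 6 h 15 min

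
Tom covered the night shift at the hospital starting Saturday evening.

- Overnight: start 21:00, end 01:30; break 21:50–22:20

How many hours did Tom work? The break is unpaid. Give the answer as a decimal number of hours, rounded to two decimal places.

4.00 hours

Overnight: 21:00 → midnight = 3 h 0 min; midnight → 01:30 = 1 h 30 min; span 4 h 30 min; less 30 min break → 4 h 0 min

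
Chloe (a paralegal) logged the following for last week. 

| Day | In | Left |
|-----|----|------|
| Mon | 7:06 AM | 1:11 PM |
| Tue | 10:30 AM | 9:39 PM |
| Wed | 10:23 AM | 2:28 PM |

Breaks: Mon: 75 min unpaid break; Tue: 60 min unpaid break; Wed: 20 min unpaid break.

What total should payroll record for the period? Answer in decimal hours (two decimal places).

Mon: 7:06 AM–1:11 PM = 6 h 5 min; less 75 min break → 4 h 50 min
Tue: 10:30 AM–9:39 PM = 11 h 9 min; less 60 min break → 10 h 9 min
Wed: 10:23 AM–2:28 PM = 4 h 5 min; less 20 min break → 3 h 45 min
Total: 4 h 50 min + 10 h 9 min + 3 h 45 min = 18 h 44 min.

18.73 hours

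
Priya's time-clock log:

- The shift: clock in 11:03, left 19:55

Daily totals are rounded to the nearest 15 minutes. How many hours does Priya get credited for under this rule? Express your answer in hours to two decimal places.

The shift: 11:03–19:55 = 8 h 52 min → rounds to 8 h 45 min

8.75 hours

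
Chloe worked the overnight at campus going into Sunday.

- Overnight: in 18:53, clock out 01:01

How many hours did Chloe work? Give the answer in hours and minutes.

Overnight: 18:53 → midnight = 5 h 7 min; midnight → 01:01 = 1 h 1 min; span 6 h 8 min

6 h 8 min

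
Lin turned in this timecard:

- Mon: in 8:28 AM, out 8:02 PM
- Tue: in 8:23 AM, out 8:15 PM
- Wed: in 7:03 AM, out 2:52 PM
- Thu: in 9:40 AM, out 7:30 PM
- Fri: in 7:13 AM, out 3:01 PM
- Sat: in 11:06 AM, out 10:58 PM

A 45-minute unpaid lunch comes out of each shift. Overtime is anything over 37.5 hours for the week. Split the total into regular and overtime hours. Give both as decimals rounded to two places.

Mon: 8:28 AM–8:02 PM = 11 h 34 min; less 45 min break → 10 h 49 min
Tue: 8:23 AM–8:15 PM = 11 h 52 min; less 45 min break → 11 h 7 min
Wed: 7:03 AM–2:52 PM = 7 h 49 min; less 45 min break → 7 h 4 min
Thu: 9:40 AM–7:30 PM = 9 h 50 min; less 45 min break → 9 h 5 min
Fri: 7:13 AM–3:01 PM = 7 h 48 min; less 45 min break → 7 h 3 min
Sat: 11:06 AM–10:58 PM = 11 h 52 min; less 45 min break → 11 h 7 min
Total worked: 56 h 15 min = 56.25 h.
Threshold 37.5 h → overtime 18 h 45 min, regular 37 h 30 min.

Regular 37.50 hours, overtime 18.75 hours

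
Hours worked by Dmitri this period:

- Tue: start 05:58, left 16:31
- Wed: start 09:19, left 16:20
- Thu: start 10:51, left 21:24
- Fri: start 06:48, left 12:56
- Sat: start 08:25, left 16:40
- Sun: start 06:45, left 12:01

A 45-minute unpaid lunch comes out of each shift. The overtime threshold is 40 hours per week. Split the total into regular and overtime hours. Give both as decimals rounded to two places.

Regular 40.00 hours, overtime 3.27 hours

Tue: 05:58–16:31 = 10 h 33 min; less 45 min break → 9 h 48 min
Wed: 09:19–16:20 = 7 h 1 min; less 45 min break → 6 h 16 min
Thu: 10:51–21:24 = 10 h 33 min; less 45 min break → 9 h 48 min
Fri: 06:48–12:56 = 6 h 8 min; less 45 min break → 5 h 23 min
Sat: 08:25–16:40 = 8 h 15 min; less 45 min break → 7 h 30 min
Sun: 06:45–12:01 = 5 h 16 min; less 45 min break → 4 h 31 min
Total worked: 43 h 16 min = 43.27 h.
Threshold 40 h → overtime 3 h 16 min, regular 40 h 0 min.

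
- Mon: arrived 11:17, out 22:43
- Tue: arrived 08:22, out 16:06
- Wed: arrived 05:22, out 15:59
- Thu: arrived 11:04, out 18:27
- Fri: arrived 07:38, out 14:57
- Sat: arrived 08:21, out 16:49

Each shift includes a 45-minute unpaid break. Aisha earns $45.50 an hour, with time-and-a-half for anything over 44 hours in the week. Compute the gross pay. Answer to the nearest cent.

$2305.71

Mon: 11:17–22:43 = 11 h 26 min; less 45 min break → 10 h 41 min
Tue: 08:22–16:06 = 7 h 44 min; less 45 min break → 6 h 59 min
Wed: 05:22–15:59 = 10 h 37 min; less 45 min break → 9 h 52 min
Thu: 11:04–18:27 = 7 h 23 min; less 45 min break → 6 h 38 min
Fri: 07:38–14:57 = 7 h 19 min; less 45 min break → 6 h 34 min
Sat: 08:21–16:49 = 8 h 28 min; less 45 min break → 7 h 43 min
Total worked: 48 h 27 min = 2907 min.
Regular 44 h 0 min = 2640 min at $45.50/h; overtime 4 h 27 min = 267 min at $68.25/h.
Pay = (2640 × $45.50 + 267 × $68.25) ÷ 60 = $2305.71.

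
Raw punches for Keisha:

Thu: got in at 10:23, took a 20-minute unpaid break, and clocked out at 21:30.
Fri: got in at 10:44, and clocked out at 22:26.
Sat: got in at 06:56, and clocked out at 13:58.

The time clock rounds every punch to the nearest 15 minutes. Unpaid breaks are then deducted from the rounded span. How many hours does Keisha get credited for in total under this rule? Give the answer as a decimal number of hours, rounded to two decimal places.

Thu: in 10:23→10:30, out 21:30→21:30; 11 h 0 min − 20 min = 10 h 40 min
Fri: in 10:44→10:45, out 22:26→22:30; 11 h 45 min
Sat: in 06:56→07:00, out 13:58→14:00; 7 h 0 min
Total credited: 29 h 25 min.

29.42 hours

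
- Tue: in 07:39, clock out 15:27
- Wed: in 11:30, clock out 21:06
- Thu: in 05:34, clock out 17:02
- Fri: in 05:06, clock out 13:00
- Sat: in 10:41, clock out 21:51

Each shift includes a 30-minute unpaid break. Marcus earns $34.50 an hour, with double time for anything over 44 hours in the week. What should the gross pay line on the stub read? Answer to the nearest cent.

$1616.90

Tue: 07:39–15:27 = 7 h 48 min; less 30 min break → 7 h 18 min
Wed: 11:30–21:06 = 9 h 36 min; less 30 min break → 9 h 6 min
Thu: 05:34–17:02 = 11 h 28 min; less 30 min break → 10 h 58 min
Fri: 05:06–13:00 = 7 h 54 min; less 30 min break → 7 h 24 min
Sat: 10:41–21:51 = 11 h 10 min; less 30 min break → 10 h 40 min
Total worked: 45 h 26 min = 2726 min.
Regular 44 h 0 min = 2640 min at $34.50/h; overtime 1 h 26 min = 86 min at $69.00/h.
Pay = (2640 × $34.50 + 86 × $69.00) ÷ 60 = $1616.90.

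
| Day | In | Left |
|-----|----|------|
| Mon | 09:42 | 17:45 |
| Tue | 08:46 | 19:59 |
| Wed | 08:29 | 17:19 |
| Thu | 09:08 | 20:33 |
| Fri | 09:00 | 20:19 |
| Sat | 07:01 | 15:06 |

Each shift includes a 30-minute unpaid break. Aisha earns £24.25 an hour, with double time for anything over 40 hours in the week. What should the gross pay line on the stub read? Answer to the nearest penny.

Mon: 09:42–17:45 = 8 h 3 min; less 30 min break → 7 h 33 min
Tue: 08:46–19:59 = 11 h 13 min; less 30 min break → 10 h 43 min
Wed: 08:29–17:19 = 8 h 50 min; less 30 min break → 8 h 20 min
Thu: 09:08–20:33 = 11 h 25 min; less 30 min break → 10 h 55 min
Fri: 09:00–20:19 = 11 h 19 min; less 30 min break → 10 h 49 min
Sat: 07:01–15:06 = 8 h 5 min; less 30 min break → 7 h 35 min
Total worked: 55 h 55 min = 3355 min.
Regular 40 h 0 min = 2400 min at £24.25/h; overtime 15 h 55 min = 955 min at £48.50/h.
Pay = (2400 × £24.25 + 955 × £48.50) ÷ 60 = £1741.96.

£1741.96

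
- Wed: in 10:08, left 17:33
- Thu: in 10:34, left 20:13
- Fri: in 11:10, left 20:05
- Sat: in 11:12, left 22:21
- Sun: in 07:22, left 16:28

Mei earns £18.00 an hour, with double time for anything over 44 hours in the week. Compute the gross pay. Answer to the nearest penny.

Wed: 10:08–17:33 = 7 h 25 min
Thu: 10:34–20:13 = 9 h 39 min
Fri: 11:10–20:05 = 8 h 55 min
Sat: 11:12–22:21 = 11 h 9 min
Sun: 07:22–16:28 = 9 h 6 min
Total worked: 46 h 14 min = 2774 min.
Regular 44 h 0 min = 2640 min at £18.00/h; overtime 2 h 14 min = 134 min at £36.00/h.
Pay = (2640 × £18.00 + 134 × £36.00) ÷ 60 = £872.40.

£872.40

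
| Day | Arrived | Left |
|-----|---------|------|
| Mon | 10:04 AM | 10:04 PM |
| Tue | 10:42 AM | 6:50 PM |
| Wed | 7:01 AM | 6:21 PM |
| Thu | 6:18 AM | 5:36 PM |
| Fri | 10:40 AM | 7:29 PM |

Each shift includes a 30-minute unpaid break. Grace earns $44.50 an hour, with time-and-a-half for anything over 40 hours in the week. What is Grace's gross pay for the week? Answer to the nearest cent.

$2386.31

Mon: 10:04 AM–10:04 PM = 12 h 0 min; less 30 min break → 11 h 30 min
Tue: 10:42 AM–6:50 PM = 8 h 8 min; less 30 min break → 7 h 38 min
Wed: 7:01 AM–6:21 PM = 11 h 20 min; less 30 min break → 10 h 50 min
Thu: 6:18 AM–5:36 PM = 11 h 18 min; less 30 min break → 10 h 48 min
Fri: 10:40 AM–7:29 PM = 8 h 49 min; less 30 min break → 8 h 19 min
Total worked: 49 h 5 min = 2945 min.
Regular 40 h 0 min = 2400 min at $44.50/h; overtime 9 h 5 min = 545 min at $66.75/h.
Pay = (2400 × $44.50 + 545 × $66.75) ÷ 60 = $2386.31.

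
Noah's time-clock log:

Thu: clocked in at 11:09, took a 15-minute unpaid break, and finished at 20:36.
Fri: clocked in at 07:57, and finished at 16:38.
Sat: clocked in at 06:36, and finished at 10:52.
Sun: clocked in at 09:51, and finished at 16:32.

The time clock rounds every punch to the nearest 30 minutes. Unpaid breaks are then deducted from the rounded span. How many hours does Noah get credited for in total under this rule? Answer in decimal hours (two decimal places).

Thu: in 11:09→11:00, out 20:36→20:30; 9 h 30 min − 15 min = 9 h 15 min
Fri: in 07:57→08:00, out 16:38→16:30; 8 h 30 min
Sat: in 06:36→06:30, out 10:52→11:00; 4 h 30 min
Sun: in 09:51→10:00, out 16:32→16:30; 6 h 30 min
Total credited: 28 h 45 min.

28.75 hours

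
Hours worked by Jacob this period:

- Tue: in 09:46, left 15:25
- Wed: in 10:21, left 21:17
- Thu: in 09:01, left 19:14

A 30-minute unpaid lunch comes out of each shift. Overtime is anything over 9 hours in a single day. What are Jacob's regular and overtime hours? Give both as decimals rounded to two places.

Tue: 09:46–15:25 = 5 h 39 min; less 30 min break → 5 h 9 min
Wed: 10:21–21:17 = 10 h 56 min; less 30 min break → 10 h 26 min
Thu: 09:01–19:14 = 10 h 13 min; less 30 min break → 9 h 43 min
Tue reg 5 h 9 min / OT 0 h 0 min; Wed reg 9 h 0 min / OT 1 h 26 min; Thu reg 9 h 0 min / OT 0 h 43 min.
Totals: regular 23 h 9 min, overtime 2 h 9 min.

Regular 23.15 hours, overtime 2.15 hours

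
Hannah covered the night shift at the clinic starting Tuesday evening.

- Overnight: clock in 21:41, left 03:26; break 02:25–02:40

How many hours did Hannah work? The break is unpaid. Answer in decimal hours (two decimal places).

5.50 hours

Overnight: 21:41 → midnight = 2 h 19 min; midnight → 03:26 = 3 h 26 min; span 5 h 45 min; less 15 min break → 5 h 30 min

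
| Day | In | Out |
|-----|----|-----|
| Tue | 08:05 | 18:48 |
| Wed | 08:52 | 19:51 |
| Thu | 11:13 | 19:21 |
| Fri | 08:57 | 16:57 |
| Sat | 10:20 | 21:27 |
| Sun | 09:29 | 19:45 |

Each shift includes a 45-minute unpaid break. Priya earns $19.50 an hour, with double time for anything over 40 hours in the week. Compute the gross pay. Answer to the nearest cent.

$1353.95

Tue: 08:05–18:48 = 10 h 43 min; less 45 min break → 9 h 58 min
Wed: 08:52–19:51 = 10 h 59 min; less 45 min break → 10 h 14 min
Thu: 11:13–19:21 = 8 h 8 min; less 45 min break → 7 h 23 min
Fri: 08:57–16:57 = 8 h 0 min; less 45 min break → 7 h 15 min
Sat: 10:20–21:27 = 11 h 7 min; less 45 min break → 10 h 22 min
Sun: 09:29–19:45 = 10 h 16 min; less 45 min break → 9 h 31 min
Total worked: 54 h 43 min = 3283 min.
Regular 40 h 0 min = 2400 min at $19.50/h; overtime 14 h 43 min = 883 min at $39.00/h.
Pay = (2400 × $19.50 + 883 × $39.00) ÷ 60 = $1353.95.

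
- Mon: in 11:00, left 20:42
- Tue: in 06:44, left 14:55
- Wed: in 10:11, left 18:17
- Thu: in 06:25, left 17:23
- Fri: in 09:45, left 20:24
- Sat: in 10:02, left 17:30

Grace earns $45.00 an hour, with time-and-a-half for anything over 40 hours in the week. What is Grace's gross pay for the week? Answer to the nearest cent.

Mon: 11:00–20:42 = 9 h 42 min
Tue: 06:44–14:55 = 8 h 11 min
Wed: 10:11–18:17 = 8 h 6 min
Thu: 06:25–17:23 = 10 h 58 min
Fri: 09:45–20:24 = 10 h 39 min
Sat: 10:02–17:30 = 7 h 28 min
Total worked: 55 h 4 min = 3304 min.
Regular 40 h 0 min = 2400 min at $45.00/h; overtime 15 h 4 min = 904 min at $67.50/h.
Pay = (2400 × $45.00 + 904 × $67.50) ÷ 60 = $2817.00.

$2817.00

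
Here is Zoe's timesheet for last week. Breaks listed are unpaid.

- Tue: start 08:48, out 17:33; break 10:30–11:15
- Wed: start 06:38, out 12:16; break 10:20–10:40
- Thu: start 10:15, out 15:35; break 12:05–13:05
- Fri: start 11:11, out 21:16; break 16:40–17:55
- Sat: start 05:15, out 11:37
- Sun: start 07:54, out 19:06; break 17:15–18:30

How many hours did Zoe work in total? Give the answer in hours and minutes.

Tue: 08:48–17:33 = 8 h 45 min; less 45 min break → 8 h 0 min
Wed: 06:38–12:16 = 5 h 38 min; less 20 min break → 5 h 18 min
Thu: 10:15–15:35 = 5 h 20 min; less 60 min break → 4 h 20 min
Fri: 11:11–21:16 = 10 h 5 min; less 75 min break → 8 h 50 min
Sat: 05:15–11:37 = 6 h 22 min
Sun: 07:54–19:06 = 11 h 12 min; less 75 min break → 9 h 57 min
Total: 8 h 0 min + 5 h 18 min + 4 h 20 min + 8 h 50 min + 6 h 22 min + 9 h 57 min = 42 h 47 min.

42 h 47 min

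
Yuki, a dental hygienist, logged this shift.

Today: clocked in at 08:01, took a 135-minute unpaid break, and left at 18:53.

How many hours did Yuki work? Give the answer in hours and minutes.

Today: 08:01–18:53 = 10 h 52 min; less 135 min break → 8 h 37 min

8 h 37 min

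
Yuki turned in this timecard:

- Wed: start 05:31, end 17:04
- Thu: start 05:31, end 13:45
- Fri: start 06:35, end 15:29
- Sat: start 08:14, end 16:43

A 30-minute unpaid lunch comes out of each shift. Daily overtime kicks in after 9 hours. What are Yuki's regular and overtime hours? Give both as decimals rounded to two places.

Regular 33.12 hours, overtime 2.05 hours

Wed: 05:31–17:04 = 11 h 33 min; less 30 min break → 11 h 3 min
Thu: 05:31–13:45 = 8 h 14 min; less 30 min break → 7 h 44 min
Fri: 06:35–15:29 = 8 h 54 min; less 30 min break → 8 h 24 min
Sat: 08:14–16:43 = 8 h 29 min; less 30 min break → 7 h 59 min
Wed reg 9 h 0 min / OT 2 h 3 min; Thu reg 7 h 44 min / OT 0 h 0 min; Fri reg 8 h 24 min / OT 0 h 0 min; Sat reg 7 h 59 min / OT 0 h 0 min.
Totals: regular 33 h 7 min, overtime 2 h 3 min.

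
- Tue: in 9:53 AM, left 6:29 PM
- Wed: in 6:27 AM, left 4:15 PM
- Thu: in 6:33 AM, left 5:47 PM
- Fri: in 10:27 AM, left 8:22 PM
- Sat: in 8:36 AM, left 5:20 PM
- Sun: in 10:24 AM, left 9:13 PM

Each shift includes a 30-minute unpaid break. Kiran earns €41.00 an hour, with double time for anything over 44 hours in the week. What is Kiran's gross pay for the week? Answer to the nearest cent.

€2796.20

Tue: 9:53 AM–6:29 PM = 8 h 36 min; less 30 min break → 8 h 6 min
Wed: 6:27 AM–4:15 PM = 9 h 48 min; less 30 min break → 9 h 18 min
Thu: 6:33 AM–5:47 PM = 11 h 14 min; less 30 min break → 10 h 44 min
Fri: 10:27 AM–8:22 PM = 9 h 55 min; less 30 min break → 9 h 25 min
Sat: 8:36 AM–5:20 PM = 8 h 44 min; less 30 min break → 8 h 14 min
Sun: 10:24 AM–9:13 PM = 10 h 49 min; less 30 min break → 10 h 19 min
Total worked: 56 h 6 min = 3366 min.
Regular 44 h 0 min = 2640 min at €41.00/h; overtime 12 h 6 min = 726 min at €82.00/h.
Pay = (2640 × €41.00 + 726 × €82.00) ÷ 60 = €2796.20.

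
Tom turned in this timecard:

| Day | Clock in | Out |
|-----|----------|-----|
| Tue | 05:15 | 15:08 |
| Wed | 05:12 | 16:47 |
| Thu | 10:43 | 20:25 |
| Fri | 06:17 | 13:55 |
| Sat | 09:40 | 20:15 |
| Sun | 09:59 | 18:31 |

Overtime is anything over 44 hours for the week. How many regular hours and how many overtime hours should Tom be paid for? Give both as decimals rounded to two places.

Tue: 05:15–15:08 = 9 h 53 min
Wed: 05:12–16:47 = 11 h 35 min
Thu: 10:43–20:25 = 9 h 42 min
Fri: 06:17–13:55 = 7 h 38 min
Sat: 09:40–20:15 = 10 h 35 min
Sun: 09:59–18:31 = 8 h 32 min
Total worked: 57 h 55 min = 57.92 h.
Threshold 44 h → overtime 13 h 55 min, regular 44 h 0 min.

Regular 44.00 hours, overtime 13.92 hours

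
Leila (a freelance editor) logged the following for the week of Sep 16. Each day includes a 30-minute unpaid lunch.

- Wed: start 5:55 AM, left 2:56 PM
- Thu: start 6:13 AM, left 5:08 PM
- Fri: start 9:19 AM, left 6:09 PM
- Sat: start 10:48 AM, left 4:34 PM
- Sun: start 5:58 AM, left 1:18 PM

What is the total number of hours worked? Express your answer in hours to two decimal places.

39.37 hours

Wed: 5:55 AM–2:56 PM = 9 h 1 min; less 30 min break → 8 h 31 min
Thu: 6:13 AM–5:08 PM = 10 h 55 min; less 30 min break → 10 h 25 min
Fri: 9:19 AM–6:09 PM = 8 h 50 min; less 30 min break → 8 h 20 min
Sat: 10:48 AM–4:34 PM = 5 h 46 min; less 30 min break → 5 h 16 min
Sun: 5:58 AM–1:18 PM = 7 h 20 min; less 30 min break → 6 h 50 min
Total: 8 h 31 min + 10 h 25 min + 8 h 20 min + 5 h 16 min + 6 h 50 min = 39 h 22 min.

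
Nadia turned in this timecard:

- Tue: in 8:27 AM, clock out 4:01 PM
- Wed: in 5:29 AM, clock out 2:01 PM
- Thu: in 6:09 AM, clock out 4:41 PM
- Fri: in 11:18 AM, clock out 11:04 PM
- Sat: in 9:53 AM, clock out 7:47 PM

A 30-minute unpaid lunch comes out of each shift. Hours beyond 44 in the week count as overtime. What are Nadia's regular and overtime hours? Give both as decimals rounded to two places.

Tue: 8:27 AM–4:01 PM = 7 h 34 min; less 30 min break → 7 h 4 min
Wed: 5:29 AM–2:01 PM = 8 h 32 min; less 30 min break → 8 h 2 min
Thu: 6:09 AM–4:41 PM = 10 h 32 min; less 30 min break → 10 h 2 min
Fri: 11:18 AM–11:04 PM = 11 h 46 min; less 30 min break → 11 h 16 min
Sat: 9:53 AM–7:47 PM = 9 h 54 min; less 30 min break → 9 h 24 min
Total worked: 45 h 48 min = 45.80 h.
Threshold 44 h → overtime 1 h 48 min, regular 44 h 0 min.

Regular 44.00 hours, overtime 1.80 hours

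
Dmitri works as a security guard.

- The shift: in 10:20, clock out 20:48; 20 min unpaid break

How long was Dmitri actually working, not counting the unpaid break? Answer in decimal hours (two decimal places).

The shift: 10:20–20:48 = 10 h 28 min; less 20 min break → 10 h 8 min

10.13 hours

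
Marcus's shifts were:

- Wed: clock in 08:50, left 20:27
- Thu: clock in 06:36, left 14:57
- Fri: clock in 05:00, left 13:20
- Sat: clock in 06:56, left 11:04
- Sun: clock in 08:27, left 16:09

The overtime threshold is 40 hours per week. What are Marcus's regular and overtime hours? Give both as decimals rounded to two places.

Regular 40.00 hours, overtime 0.13 hours

Wed: 08:50–20:27 = 11 h 37 min
Thu: 06:36–14:57 = 8 h 21 min
Fri: 05:00–13:20 = 8 h 20 min
Sat: 06:56–11:04 = 4 h 8 min
Sun: 08:27–16:09 = 7 h 42 min
Total worked: 40 h 8 min = 40.13 h.
Threshold 40 h → overtime 0 h 8 min, regular 40 h 0 min.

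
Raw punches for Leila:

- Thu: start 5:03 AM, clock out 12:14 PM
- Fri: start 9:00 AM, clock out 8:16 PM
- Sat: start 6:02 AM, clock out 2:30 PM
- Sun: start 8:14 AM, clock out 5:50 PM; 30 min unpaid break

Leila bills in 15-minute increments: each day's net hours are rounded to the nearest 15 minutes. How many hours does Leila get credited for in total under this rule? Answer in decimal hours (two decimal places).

36.00 hours

Thu: 5:03 AM–12:14 PM = 7 h 11 min → rounds to 7 h 15 min
Fri: 9:00 AM–8:16 PM = 11 h 16 min → rounds to 11 h 15 min
Sat: 6:02 AM–2:30 PM = 8 h 28 min → rounds to 8 h 30 min
Sun: 8:14 AM–5:50 PM = 9 h 36 min − 30 min = 9 h 6 min → rounds to 9 h 0 min
Total credited: 36 h 0 min.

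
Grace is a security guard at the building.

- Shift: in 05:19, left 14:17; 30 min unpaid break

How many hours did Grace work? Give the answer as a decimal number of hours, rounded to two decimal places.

Shift: 05:19–14:17 = 8 h 58 min; less 30 min break → 8 h 28 min

8.47 hours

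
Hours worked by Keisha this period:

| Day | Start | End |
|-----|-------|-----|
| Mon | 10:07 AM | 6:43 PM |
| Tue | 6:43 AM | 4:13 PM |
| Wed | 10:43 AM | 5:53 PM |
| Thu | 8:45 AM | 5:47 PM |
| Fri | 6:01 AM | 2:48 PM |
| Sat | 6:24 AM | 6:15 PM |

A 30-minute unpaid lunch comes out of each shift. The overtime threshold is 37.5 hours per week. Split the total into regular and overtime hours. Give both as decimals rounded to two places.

Regular 37.50 hours, overtime 14.43 hours

Mon: 10:07 AM–6:43 PM = 8 h 36 min; less 30 min break → 8 h 6 min
Tue: 6:43 AM–4:13 PM = 9 h 30 min; less 30 min break → 9 h 0 min
Wed: 10:43 AM–5:53 PM = 7 h 10 min; less 30 min break → 6 h 40 min
Thu: 8:45 AM–5:47 PM = 9 h 2 min; less 30 min break → 8 h 32 min
Fri: 6:01 AM–2:48 PM = 8 h 47 min; less 30 min break → 8 h 17 min
Sat: 6:24 AM–6:15 PM = 11 h 51 min; less 30 min break → 11 h 21 min
Total worked: 51 h 56 min = 51.93 h.
Threshold 37.5 h → overtime 14 h 26 min, regular 37 h 30 min.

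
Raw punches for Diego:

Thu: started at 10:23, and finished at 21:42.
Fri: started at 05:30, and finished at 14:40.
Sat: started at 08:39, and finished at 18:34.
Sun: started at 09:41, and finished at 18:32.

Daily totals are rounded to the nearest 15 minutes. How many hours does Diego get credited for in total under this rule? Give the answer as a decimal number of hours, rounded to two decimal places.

Thu: 10:23–21:42 = 11 h 19 min → rounds to 11 h 15 min
Fri: 05:30–14:40 = 9 h 10 min → rounds to 9 h 15 min
Sat: 08:39–18:34 = 9 h 55 min → rounds to 10 h 0 min
Sun: 09:41–18:32 = 8 h 51 min → rounds to 8 h 45 min
Total credited: 39 h 15 min.

39.25 hours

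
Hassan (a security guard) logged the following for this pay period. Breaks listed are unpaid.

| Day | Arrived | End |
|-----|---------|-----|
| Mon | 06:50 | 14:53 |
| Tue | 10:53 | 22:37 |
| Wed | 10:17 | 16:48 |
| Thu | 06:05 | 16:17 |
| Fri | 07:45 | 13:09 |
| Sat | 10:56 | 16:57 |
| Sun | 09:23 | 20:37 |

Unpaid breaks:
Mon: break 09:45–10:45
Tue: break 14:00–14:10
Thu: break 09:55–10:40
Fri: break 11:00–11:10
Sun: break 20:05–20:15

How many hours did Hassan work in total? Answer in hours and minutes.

Mon: 06:50–14:53 = 8 h 3 min; less 60 min break → 7 h 3 min
Tue: 10:53–22:37 = 11 h 44 min; less 10 min break → 11 h 34 min
Wed: 10:17–16:48 = 6 h 31 min
Thu: 06:05–16:17 = 10 h 12 min; less 45 min break → 9 h 27 min
Fri: 07:45–13:09 = 5 h 24 min; less 10 min break → 5 h 14 min
Sat: 10:56–16:57 = 6 h 1 min
Sun: 09:23–20:37 = 11 h 14 min; less 10 min break → 11 h 4 min
Total: 7 h 3 min + 11 h 34 min + 6 h 31 min + 9 h 27 min + 5 h 14 min + 6 h 1 min + 11 h 4 min = 56 h 54 min.

56 h 54 min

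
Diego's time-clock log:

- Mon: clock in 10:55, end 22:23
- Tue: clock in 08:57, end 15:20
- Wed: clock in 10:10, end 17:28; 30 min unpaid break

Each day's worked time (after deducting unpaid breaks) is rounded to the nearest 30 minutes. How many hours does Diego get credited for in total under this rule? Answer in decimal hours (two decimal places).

Mon: 10:55–22:23 = 11 h 28 min → rounds to 11 h 30 min
Tue: 08:57–15:20 = 6 h 23 min → rounds to 6 h 30 min
Wed: 10:10–17:28 = 7 h 18 min − 30 min = 6 h 48 min → rounds to 7 h 0 min
Total credited: 25 h 0 min.

25.00 hours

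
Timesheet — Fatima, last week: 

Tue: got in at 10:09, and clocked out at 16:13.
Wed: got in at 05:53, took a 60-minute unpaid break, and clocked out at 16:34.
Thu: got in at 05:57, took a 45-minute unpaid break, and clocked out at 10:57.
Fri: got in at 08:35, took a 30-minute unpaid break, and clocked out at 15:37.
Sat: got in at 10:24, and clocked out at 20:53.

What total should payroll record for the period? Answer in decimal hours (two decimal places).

37.02 hours

Tue: 10:09–16:13 = 6 h 4 min
Wed: 05:53–16:34 = 10 h 41 min; less 60 min break → 9 h 41 min
Thu: 05:57–10:57 = 5 h 0 min; less 45 min break → 4 h 15 min
Fri: 08:35–15:37 = 7 h 2 min; less 30 min break → 6 h 32 min
Sat: 10:24–20:53 = 10 h 29 min
Total: 6 h 4 min + 9 h 41 min + 4 h 15 min + 6 h 32 min + 10 h 29 min = 37 h 1 min.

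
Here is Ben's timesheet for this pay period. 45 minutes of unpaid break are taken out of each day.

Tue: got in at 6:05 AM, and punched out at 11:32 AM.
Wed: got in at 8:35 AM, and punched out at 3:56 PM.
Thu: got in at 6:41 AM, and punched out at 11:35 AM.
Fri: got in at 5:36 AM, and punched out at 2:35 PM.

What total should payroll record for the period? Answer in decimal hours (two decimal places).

Tue: 6:05 AM–11:32 AM = 5 h 27 min; less 45 min break → 4 h 42 min
Wed: 8:35 AM–3:56 PM = 7 h 21 min; less 45 min break → 6 h 36 min
Thu: 6:41 AM–11:35 AM = 4 h 54 min; less 45 min break → 4 h 9 min
Fri: 5:36 AM–2:35 PM = 8 h 59 min; less 45 min break → 8 h 14 min
Total: 4 h 42 min + 6 h 36 min + 4 h 9 min + 8 h 14 min = 23 h 41 min.

23.68 hours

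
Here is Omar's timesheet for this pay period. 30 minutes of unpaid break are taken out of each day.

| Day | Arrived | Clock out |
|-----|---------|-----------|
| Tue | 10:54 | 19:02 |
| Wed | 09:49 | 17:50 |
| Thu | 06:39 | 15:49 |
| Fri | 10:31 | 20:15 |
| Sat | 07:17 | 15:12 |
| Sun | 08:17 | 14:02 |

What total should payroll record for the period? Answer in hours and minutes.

45 h 43 min

Tue: 10:54–19:02 = 8 h 8 min; less 30 min break → 7 h 38 min
Wed: 09:49–17:50 = 8 h 1 min; less 30 min break → 7 h 31 min
Thu: 06:39–15:49 = 9 h 10 min; less 30 min break → 8 h 40 min
Fri: 10:31–20:15 = 9 h 44 min; less 30 min break → 9 h 14 min
Sat: 07:17–15:12 = 7 h 55 min; less 30 min break → 7 h 25 min
Sun: 08:17–14:02 = 5 h 45 min; less 30 min break → 5 h 15 min
Total: 7 h 38 min + 7 h 31 min + 8 h 40 min + 9 h 14 min + 7 h 25 min + 5 h 15 min = 45 h 43 min.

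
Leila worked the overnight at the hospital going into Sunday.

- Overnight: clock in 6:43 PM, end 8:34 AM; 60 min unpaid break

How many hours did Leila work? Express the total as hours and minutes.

Overnight: 6:43 PM → midnight = 5 h 17 min; midnight → 8:34 AM = 8 h 34 min; span 13 h 51 min; less 60 min break → 12 h 51 min

12 h 51 min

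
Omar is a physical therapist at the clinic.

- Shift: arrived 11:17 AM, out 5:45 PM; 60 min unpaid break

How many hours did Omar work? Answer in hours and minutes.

5 h 28 min

Shift: 11:17 AM–5:45 PM = 6 h 28 min; less 60 min break → 5 h 28 min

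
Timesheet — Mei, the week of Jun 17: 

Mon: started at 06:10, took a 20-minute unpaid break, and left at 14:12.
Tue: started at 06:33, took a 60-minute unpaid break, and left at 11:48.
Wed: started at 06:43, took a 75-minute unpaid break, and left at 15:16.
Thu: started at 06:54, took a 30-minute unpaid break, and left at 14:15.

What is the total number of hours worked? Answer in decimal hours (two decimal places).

Mon: 06:10–14:12 = 8 h 2 min; less 20 min break → 7 h 42 min
Tue: 06:33–11:48 = 5 h 15 min; less 60 min break → 4 h 15 min
Wed: 06:43–15:16 = 8 h 33 min; less 75 min break → 7 h 18 min
Thu: 06:54–14:15 = 7 h 21 min; less 30 min break → 6 h 51 min
Total: 7 h 42 min + 4 h 15 min + 7 h 18 min + 6 h 51 min = 26 h 6 min.

26.10 hours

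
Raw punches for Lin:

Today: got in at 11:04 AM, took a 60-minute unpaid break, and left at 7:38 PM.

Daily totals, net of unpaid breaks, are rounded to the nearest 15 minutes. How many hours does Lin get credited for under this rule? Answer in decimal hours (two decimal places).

7.50 hours

Today: 11:04 AM–7:38 PM = 8 h 34 min − 60 min = 7 h 34 min → rounds to 7 h 30 min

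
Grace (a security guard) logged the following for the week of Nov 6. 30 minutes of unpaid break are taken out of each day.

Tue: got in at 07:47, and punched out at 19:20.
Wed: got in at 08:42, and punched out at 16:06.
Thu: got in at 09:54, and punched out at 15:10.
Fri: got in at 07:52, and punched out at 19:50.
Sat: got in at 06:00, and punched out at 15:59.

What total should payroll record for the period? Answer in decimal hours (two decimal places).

43.67 hours

Tue: 07:47–19:20 = 11 h 33 min; less 30 min break → 11 h 3 min
Wed: 08:42–16:06 = 7 h 24 min; less 30 min break → 6 h 54 min
Thu: 09:54–15:10 = 5 h 16 min; less 30 min break → 4 h 46 min
Fri: 07:52–19:50 = 11 h 58 min; less 30 min break → 11 h 28 min
Sat: 06:00–15:59 = 9 h 59 min; less 30 min break → 9 h 29 min
Total: 11 h 3 min + 6 h 54 min + 4 h 46 min + 11 h 28 min + 9 h 29 min = 43 h 40 min.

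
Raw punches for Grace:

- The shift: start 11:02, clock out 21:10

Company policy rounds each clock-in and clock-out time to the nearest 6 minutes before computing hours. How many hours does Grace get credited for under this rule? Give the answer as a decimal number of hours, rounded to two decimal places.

10.20 hours

The shift: in 11:02→11:00, out 21:10→21:12; 10 h 12 min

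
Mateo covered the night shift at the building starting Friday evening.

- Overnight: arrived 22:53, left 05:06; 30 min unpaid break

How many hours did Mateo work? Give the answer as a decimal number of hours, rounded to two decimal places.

5.72 hours

Overnight: 22:53 → midnight = 1 h 7 min; midnight → 05:06 = 5 h 6 min; span 6 h 13 min; less 30 min break → 5 h 43 min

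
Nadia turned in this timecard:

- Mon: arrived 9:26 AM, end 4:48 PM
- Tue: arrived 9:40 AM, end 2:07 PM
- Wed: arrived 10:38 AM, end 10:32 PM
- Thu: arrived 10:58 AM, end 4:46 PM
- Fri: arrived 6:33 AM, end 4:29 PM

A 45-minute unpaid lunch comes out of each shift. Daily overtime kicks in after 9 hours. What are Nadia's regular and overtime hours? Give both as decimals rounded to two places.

Regular 33.37 hours, overtime 2.33 hours

Mon: 9:26 AM–4:48 PM = 7 h 22 min; less 45 min break → 6 h 37 min
Tue: 9:40 AM–2:07 PM = 4 h 27 min; less 45 min break → 3 h 42 min
Wed: 10:38 AM–10:32 PM = 11 h 54 min; less 45 min break → 11 h 9 min
Thu: 10:58 AM–4:46 PM = 5 h 48 min; less 45 min break → 5 h 3 min
Fri: 6:33 AM–4:29 PM = 9 h 56 min; less 45 min break → 9 h 11 min
Mon reg 6 h 37 min / OT 0 h 0 min; Tue reg 3 h 42 min / OT 0 h 0 min; Wed reg 9 h 0 min / OT 2 h 9 min; Thu reg 5 h 3 min / OT 0 h 0 min; Fri reg 9 h 0 min / OT 0 h 11 min.
Totals: regular 33 h 22 min, overtime 2 h 20 min.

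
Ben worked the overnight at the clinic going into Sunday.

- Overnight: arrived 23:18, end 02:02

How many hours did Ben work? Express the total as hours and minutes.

2 h 44 min

Overnight: 23:18 → midnight = 0 h 42 min; midnight → 02:02 = 2 h 2 min; span 2 h 44 min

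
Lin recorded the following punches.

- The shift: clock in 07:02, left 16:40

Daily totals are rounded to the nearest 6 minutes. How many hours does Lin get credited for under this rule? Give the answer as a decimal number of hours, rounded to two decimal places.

9.60 hours

The shift: 07:02–16:40 = 9 h 38 min → rounds to 9 h 36 min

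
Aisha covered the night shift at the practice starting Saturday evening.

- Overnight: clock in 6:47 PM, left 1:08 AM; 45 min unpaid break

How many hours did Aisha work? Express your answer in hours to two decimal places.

Overnight: 6:47 PM → midnight = 5 h 13 min; midnight → 1:08 AM = 1 h 8 min; span 6 h 21 min; less 45 min break → 5 h 36 min

5.60 hours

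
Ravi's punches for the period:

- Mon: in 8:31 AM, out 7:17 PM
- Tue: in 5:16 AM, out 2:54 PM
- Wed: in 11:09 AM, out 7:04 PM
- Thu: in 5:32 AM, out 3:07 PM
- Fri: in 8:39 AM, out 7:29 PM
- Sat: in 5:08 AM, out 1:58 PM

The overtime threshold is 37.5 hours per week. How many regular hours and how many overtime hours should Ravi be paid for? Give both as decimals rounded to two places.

Mon: 8:31 AM–7:17 PM = 10 h 46 min
Tue: 5:16 AM–2:54 PM = 9 h 38 min
Wed: 11:09 AM–7:04 PM = 7 h 55 min
Thu: 5:32 AM–3:07 PM = 9 h 35 min
Fri: 8:39 AM–7:29 PM = 10 h 50 min
Sat: 5:08 AM–1:58 PM = 8 h 50 min
Total worked: 57 h 34 min = 57.57 h.
Threshold 37.5 h → overtime 20 h 4 min, regular 37 h 30 min.

Regular 37.50 hours, overtime 20.07 hours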